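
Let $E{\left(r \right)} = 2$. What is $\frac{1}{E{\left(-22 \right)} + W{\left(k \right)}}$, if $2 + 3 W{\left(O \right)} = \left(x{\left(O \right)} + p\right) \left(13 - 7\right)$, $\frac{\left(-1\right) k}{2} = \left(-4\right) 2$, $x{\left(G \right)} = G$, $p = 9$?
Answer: $\frac{3}{154} \approx 0.019481$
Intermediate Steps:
$k = 16$ ($k = - 2 \left(\left(-4\right) 2\right) = \left(-2\right) \left(-8\right) = 16$)
$W{\left(O \right)} = \frac{52}{3} + 2 O$ ($W{\left(O \right)} = - \frac{2}{3} + \frac{\left(O + 9\right) \left(13 - 7\right)}{3} = - \frac{2}{3} + \frac{\left(9 + O\right) 6}{3} = - \frac{2}{3} + \frac{54 + 6 O}{3} = - \frac{2}{3} + \left(18 + 2 O\right) = \frac{52}{3} + 2 O$)
$\frac{1}{E{\left(-22 \right)} + W{\left(k \right)}} = \frac{1}{2 + \left(\frac{52}{3} + 2 \cdot 16\right)} = \frac{1}{2 + \left(\frac{52}{3} + 32\right)} = \frac{1}{2 + \frac{148}{3}} = \frac{1}{\frac{154}{3}} = \frac{3}{154}$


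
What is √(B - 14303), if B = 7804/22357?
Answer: I*√7148971953019/22357 ≈ 119.59*I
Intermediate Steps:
B = 7804/22357 (B = 7804*(1/22357) = 7804/22357 ≈ 0.34906)
√(B - 14303) = √(7804/22357 - 14303) = √(-319764367/22357) = I*√7148971953019/22357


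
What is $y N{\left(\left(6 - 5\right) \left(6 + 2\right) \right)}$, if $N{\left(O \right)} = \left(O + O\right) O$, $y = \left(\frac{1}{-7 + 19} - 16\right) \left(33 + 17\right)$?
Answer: $- \frac{305600}{3} \approx -1.0187 \cdot 10^{5}$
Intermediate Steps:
$y = - \frac{4775}{6}$ ($y = \left(\frac{1}{12} - 16\right) 50 = \left(- \frac{191}{12}\right) 50 = - \frac{4775}{6} \approx -795.83$)
$N{\left(O \right)} = 2 O^{2}$ ($N{\left(O \right)} = 2 O O = 2 O^{2}$)
$y N{\left(\left(6 - 5\right) \left(6 + 2\right) \right)} = - \frac{4775 \cdot 2 \left(\left(6 - 5\right) \left(6 + 2\right)\right)^{2}}{6} = - \frac{4775 \cdot 2 \left(1 \cdot 8\right)^{2}}{6} = - \frac{4775 \cdot 2 \cdot 8^{2}}{6} = - \frac{4775 \cdot 2 \cdot 64}{6} = \left(- \frac{4775}{6}\right) 128 = - \frac{305600}{3}$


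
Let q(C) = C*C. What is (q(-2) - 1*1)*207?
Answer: 621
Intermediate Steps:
q(C) = C**2
(q(-2) - 1*1)*207 = ((-2)**2 - 1*1)*207 = (4 - 1)*207 = 3*207 = 621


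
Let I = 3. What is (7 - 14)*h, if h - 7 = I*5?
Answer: -154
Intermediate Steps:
h = 22 (h = 7 + 3*5 = 7 + 15 = 22)
(7 - 14)*h = (7 - 14)*22 = -7*22 = -154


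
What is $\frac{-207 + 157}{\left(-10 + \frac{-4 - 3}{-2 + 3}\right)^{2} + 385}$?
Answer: $- \frac{25}{337} \approx -0.074184$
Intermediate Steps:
$\frac{-207 + 157}{\left(-10 + \frac{-4 - 3}{-2 + 3}\right)^{2} + 385} = - \frac{50}{\left(-10 - \frac{7}{1}\right)^{2} + 385} = - \frac{50}{\left(-10 - 7\right)^{2} + 385} = - \frac{50}{\left(-17\right)^{2} + 385} = - \frac{50}{289 + 385} = - \frac{50}{674} = \left(-50\right) \frac{1}{674} = - \frac{25}{337}$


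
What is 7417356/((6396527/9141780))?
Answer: 67807836733680/6396527 ≈ 1.0601e+7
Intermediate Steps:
7417356/((6396527/9141780)) = 7417356/((6396527*(1/9141780))) = 7417356/(6396527/9141780) = 7417356*(9141780/6396527) = 67807836733680/6396527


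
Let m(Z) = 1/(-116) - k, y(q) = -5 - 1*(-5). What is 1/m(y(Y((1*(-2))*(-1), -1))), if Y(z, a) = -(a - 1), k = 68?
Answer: -116/7889 ≈ -0.014704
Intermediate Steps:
Y(z, a) = 1 - a (Y(z, a) = -(-1 + a) = 1 - a)
y(q) = 0 (y(q) = -5 + 5 = 0)
m(Z) = -7889/116 (m(Z) = 1/(-116) - 1*68 = -1/116 - 68 = -7889/116)
1/m(y(Y((1*(-2))*(-1), -1))) = 1/(-7889/116) = -116/7889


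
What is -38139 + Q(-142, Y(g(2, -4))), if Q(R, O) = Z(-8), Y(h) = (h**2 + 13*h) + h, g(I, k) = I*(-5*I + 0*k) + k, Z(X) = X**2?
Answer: -38075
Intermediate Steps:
g(I, k) = k - 5*I**2 (g(I, k) = I*(-5*I + 0) + k = I*(-5*I) + k = -5*I**2 + k = k - 5*I**2)
Y(h) = h**2 + 14*h
Q(R, O) = 64 (Q(R, O) = (-8)**2 = 64)
-38139 + Q(-142, Y(g(2, -4))) = -38139 + 64 = -38075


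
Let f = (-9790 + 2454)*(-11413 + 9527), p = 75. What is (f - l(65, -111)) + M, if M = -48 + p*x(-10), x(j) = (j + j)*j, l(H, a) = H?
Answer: 13850583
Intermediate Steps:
x(j) = 2*j² (x(j) = (2*j)*j = 2*j²)
f = 13835696 (f = -7336*(-1886) = 13835696)
M = 14952 (M = -48 + 75*(2*(-10)²) = -48 + 75*(2*100) = -48 + 75*200 = -48 + 15000 = 14952)
(f - l(65, -111)) + M = (13835696 - 1*65) + 14952 = (13835696 - 65) + 14952 = 13835631 + 14952 = 13850583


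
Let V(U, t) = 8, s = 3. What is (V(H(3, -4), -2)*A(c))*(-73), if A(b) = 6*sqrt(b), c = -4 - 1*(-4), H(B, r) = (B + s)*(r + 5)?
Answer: 0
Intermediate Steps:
H(B, r) = (3 + B)*(5 + r) (H(B, r) = (B + 3)*(r + 5) = (3 + B)*(5 + r))
c = 0 (c = -4 + 4 = 0)
(V(H(3, -4), -2)*A(c))*(-73) = (8*(6*sqrt(0)))*(-73) = (8*(6*0))*(-73) = (8*0)*(-73) = 0*(-73) = 0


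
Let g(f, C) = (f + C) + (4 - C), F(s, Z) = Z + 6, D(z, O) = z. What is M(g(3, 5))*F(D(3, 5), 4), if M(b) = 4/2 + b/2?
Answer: 55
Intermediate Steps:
F(s, Z) = 6 + Z
g(f, C) = 4 + f (g(f, C) = (C + f) + (4 - C) = 4 + f)
M(b) = 2 + b/2 (M(b) = 4*(½) + b*(½) = 2 + b/2)
M(g(3, 5))*F(D(3, 5), 4) = (2 + (4 + 3)/2)*(6 + 4) = (2 + (½)*7)*10 = (2 + 7/2)*10 = (11/2)*10 = 55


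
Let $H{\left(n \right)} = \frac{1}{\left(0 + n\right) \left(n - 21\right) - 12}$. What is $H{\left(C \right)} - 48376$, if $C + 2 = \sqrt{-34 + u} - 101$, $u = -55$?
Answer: $\frac{- 612972295 i - 10981352 \sqrt{89}}{227 \sqrt{89} + 12671 i} \approx -48376.0 + 1.1444 \cdot 10^{-5} i$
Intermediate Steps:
$C = -103 + i \sqrt{89}$ ($C = -2 + \left(\sqrt{-34 - 55} - 101\right) = -2 - \left(101 - \sqrt{-89}\right) = -2 - \left(101 - i \sqrt{89}\right) = -103 + i \sqrt{89} \approx -103.0 + 9.434 i$)
$H{\left(n \right)} = \frac{1}{-12 + n \left(-21 + n\right)}$ ($H{\left(n \right)} = \frac{1}{n \left(-21 + n\right) - 12} = \frac{1}{-12 + n \left(-21 + n\right)}$)
$H{\left(C \right)} - 48376 = \frac{1}{-12 + \left(-103 + i \sqrt{89}\right)^{2} - 21 \left(-103 + i \sqrt{89}\right)} - 48376 = \frac{1}{-12 + \left(-103 + i \sqrt{89}\right)^{2} + \left(2163 - 21 i \sqrt{89}\right)} - 48376 = \frac{1}{2151 + \left(-103 + i \sqrt{89}\right)^{2} - 21 i \sqrt{89}} - 48376 = -48376 + \frac{1}{2151 + \left(-103 + i \sqrt{89}\right)^{2} - 21 i \sqrt{89}}$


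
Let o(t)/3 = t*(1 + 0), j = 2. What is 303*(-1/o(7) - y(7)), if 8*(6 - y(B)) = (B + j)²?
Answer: 69185/56 ≈ 1235.4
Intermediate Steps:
y(B) = 6 - (2 + B)²/8 (y(B) = 6 - (B + 2)²/8 = 6 - (2 + B)²/8)
o(t) = 3*t (o(t) = 3*(t*(1 + 0)) = 3*(t*1) = 3*t)
303*(-1/o(7) - y(7)) = 303*(-1/(3*7) - (6 - (2 + 7)²/8)) = 303*(-1/21 - (6 - ⅛*9²)) = 303*(-1*1/21 - (6 - ⅛*81)) = 303*(-1/21 - (6 - 81/8)) = 303*(-1/21 - 1*(-33/8)) = 303*(-1/21 + 33/8) = 303*(685/168) = 69185/56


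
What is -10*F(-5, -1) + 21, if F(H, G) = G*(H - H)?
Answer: 21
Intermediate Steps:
F(H, G) = 0 (F(H, G) = G*0 = 0)
-10*F(-5, -1) + 21 = -10*0 + 21 = 0 + 21 = 21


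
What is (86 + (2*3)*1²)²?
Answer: 8464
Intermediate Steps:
(86 + (2*3)*1²)² = (86 + 6*1)² = (86 + 6)² = 92² = 8464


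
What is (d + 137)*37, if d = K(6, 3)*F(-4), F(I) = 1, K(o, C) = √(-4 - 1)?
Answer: 5069 + 37*I*√5 ≈ 5069.0 + 82.734*I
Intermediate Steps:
K(o, C) = I*√5 (K(o, C) = √(-5) = I*√5)
d = I*√5 (d = (I*√5)*1 = I*√5 ≈ 2.2361*I)
(d + 137)*37 = (I*√5 + 137)*37 = (137 + I*√5)*37 = 5069 + 37*I*√5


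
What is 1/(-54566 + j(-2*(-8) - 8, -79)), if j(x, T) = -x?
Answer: -1/54574 ≈ -1.8324e-5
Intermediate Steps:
1/(-54566 + j(-2*(-8) - 8, -79)) = 1/(-54566 - (-2*(-8) - 8)) = 1/(-54566 - (16 - 8)) = 1/(-54566 - 1*8) = 1/(-54566 - 8) = 1/(-54574) = -1/54574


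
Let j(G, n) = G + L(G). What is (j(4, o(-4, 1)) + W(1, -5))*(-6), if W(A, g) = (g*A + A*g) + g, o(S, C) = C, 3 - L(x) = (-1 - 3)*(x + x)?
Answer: -144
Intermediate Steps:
L(x) = 3 + 8*x (L(x) = 3 - (-1 - 3)*(x + x) = 3 - (-4)*2*x = 3 - (-8)*x = 3 + 8*x)
W(A, g) = g + 2*A*g (W(A, g) = (A*g + A*g) + g = 2*A*g + g = g + 2*A*g)
j(G, n) = 3 + 9*G (j(G, n) = G + (3 + 8*G) = 3 + 9*G)
(j(4, o(-4, 1)) + W(1, -5))*(-6) = ((3 + 9*4) - 5*(1 + 2*1))*(-6) = ((3 + 36) - 5*(1 + 2))*(-6) = (39 - 5*3)*(-6) = (39 - 15)*(-6) = 24*(-6) = -144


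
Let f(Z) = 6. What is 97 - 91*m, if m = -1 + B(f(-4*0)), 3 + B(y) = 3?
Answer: 188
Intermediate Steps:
B(y) = 0 (B(y) = -3 + 3 = 0)
m = -1 (m = -1 + 0 = -1)
97 - 91*m = 97 - 91*(-1) = 97 + 91 = 188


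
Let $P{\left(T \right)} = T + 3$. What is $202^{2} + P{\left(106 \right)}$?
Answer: $40913$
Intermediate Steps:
$P{\left(T \right)} = 3 + T$
$202^{2} + P{\left(106 \right)} = 202^{2} + \left(3 + 106\right) = 40804 + 109 = 40913$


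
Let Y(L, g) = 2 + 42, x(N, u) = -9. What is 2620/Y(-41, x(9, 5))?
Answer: 655/11 ≈ 59.545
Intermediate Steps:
Y(L, g) = 44
2620/Y(-41, x(9, 5)) = 2620/44 = 2620*(1/44) = 655/11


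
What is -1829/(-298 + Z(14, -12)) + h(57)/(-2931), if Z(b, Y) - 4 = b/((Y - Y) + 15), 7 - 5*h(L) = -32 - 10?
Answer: 401844521/64423380 ≈ 6.2376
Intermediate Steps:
h(L) = 49/5 (h(L) = 7/5 - (-32 - 10)/5 = 7/5 - ⅕*(-42) = 7/5 + 42/5 = 49/5)
Z(b, Y) = 4 + b/15 (Z(b, Y) = 4 + b/((Y - Y) + 15) = 4 + b/(0 + 15) = 4 + b/15)
-1829/(-298 + Z(14, -12)) + h(57)/(-2931) = -1829/(-298 + (4 + (1/15)*14)) + (49/5)/(-2931) = -1829/(-298 + (4 + 14/15)) + (49/5)*(-1/2931) = -1829/(-298 + 74/15) - 49/14655 = -1829/(-4396/15) - 49/14655 = -1829*(-15/4396) - 49/14655 = 27435/4396 - 49/14655 = 401844521/64423380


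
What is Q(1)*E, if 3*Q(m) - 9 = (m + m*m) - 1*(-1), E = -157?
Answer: -628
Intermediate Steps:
Q(m) = 10/3 + m/3 + m**2/3 (Q(m) = 3 + ((m + m*m) - 1*(-1))/3 = 3 + ((m + m**2) + 1)/3 = 3 + (1 + m + m**2)/3 = 3 + (1/3 + m/3 + m**2/3) = 10/3 + m/3 + m**2/3)
Q(1)*E = (10/3 + (1/3)*1 + (1/3)*1**2)*(-157) = (10/3 + 1/3 + (1/3)*1)*(-157) = (10/3 + 1/3 + 1/3)*(-157) = 4*(-157) = -628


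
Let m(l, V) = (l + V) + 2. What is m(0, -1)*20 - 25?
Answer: -5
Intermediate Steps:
m(l, V) = 2 + V + l (m(l, V) = (V + l) + 2 = 2 + V + l)
m(0, -1)*20 - 25 = (2 - 1 + 0)*20 - 25 = 1*20 - 25 = 20 - 25 = -5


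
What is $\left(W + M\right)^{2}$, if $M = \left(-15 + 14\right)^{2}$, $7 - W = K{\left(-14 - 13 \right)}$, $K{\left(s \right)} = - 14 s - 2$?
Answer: $135424$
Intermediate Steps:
$K{\left(s \right)} = -2 - 14 s$
$W = -369$ ($W = 7 - \left(-2 - 14 \left(-14 - 13\right)\right) = 7 - \left(-2 - -378\right) = 7 - \left(-2 + 378\right) = 7 - 376 = -369$)
$M = 1$ ($M = \left(-1\right)^{2} = 1$)
$\left(W + M\right)^{2} = \left(-369 + 1\right)^{2} = \left(-368\right)^{2} = 135424$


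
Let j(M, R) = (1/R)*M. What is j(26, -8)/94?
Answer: -13/376 ≈ -0.034574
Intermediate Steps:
j(M, R) = M/R
j(26, -8)/94 = (26/(-8))/94 = (26*(-⅛))*(1/94) = -13/4*1/94 = -13/376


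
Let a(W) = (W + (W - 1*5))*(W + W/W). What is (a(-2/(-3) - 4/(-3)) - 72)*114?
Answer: -8550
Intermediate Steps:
a(W) = (1 + W)*(-5 + 2*W) (a(W) = (W + (W - 5))*(W + 1) = (W + (-5 + W))*(1 + W) = (-5 + 2*W)*(1 + W) = (1 + W)*(-5 + 2*W))
(a(-2/(-3) - 4/(-3)) - 72)*114 = ((-5 - 3*(-2/(-3) - 4/(-3)) + 2*(-2/(-3) - 4/(-3))**2) - 72)*114 = ((-5 - 3*(-2*(-1/3) - 4*(-1/3)) + 2*(-2*(-1/3) - 4*(-1/3))**2) - 72)*114 = ((-5 - 3*(2/3 + 4/3) + 2*(2/3 + 4/3)**2) - 72)*114 = ((-5 - 3*2 + 2*2**2) - 72)*114 = ((-5 - 6 + 2*4) - 72)*114 = ((-5 - 6 + 8) - 72)*114 = (-3 - 72)*114 = -75*114 = -8550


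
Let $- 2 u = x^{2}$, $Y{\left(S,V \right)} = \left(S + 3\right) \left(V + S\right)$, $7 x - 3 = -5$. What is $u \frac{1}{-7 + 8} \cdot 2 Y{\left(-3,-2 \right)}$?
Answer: $0$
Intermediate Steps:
$x = - \frac{2}{7}$ ($x = \frac{3}{7} + \frac{1}{7} \left(-5\right) = \frac{3}{7} - \frac{5}{7} = - \frac{2}{7} \approx -0.28571$)
$Y{\left(S,V \right)} = \left(3 + S\right) \left(S + V\right)$
$u = - \frac{2}{49}$ ($u = - \frac{\left(- \frac{2}{7}\right)^{2}}{2} = \left(- \frac{1}{2}\right) \frac{4}{49} = - \frac{2}{49} \approx -0.040816$)
$u \frac{1}{-7 + 8} \cdot 2 Y{\left(-3,-2 \right)} = - \frac{2 \frac{1}{-7 + 8} \cdot 2 \left(\left(-3\right)^{2} + 3 \left(-3\right) + 3 \left(-2\right) - -6\right)}{49} = - \frac{2 \cdot 1^{-1} \cdot 2 \left(9 - 9 - 6 + 6\right)}{49} = - \frac{2 \cdot 1 \cdot 2 \cdot 0}{49} = - \frac{2 \cdot 2 \cdot 0}{49} = \left(- \frac{2}{49}\right) 0 = 0$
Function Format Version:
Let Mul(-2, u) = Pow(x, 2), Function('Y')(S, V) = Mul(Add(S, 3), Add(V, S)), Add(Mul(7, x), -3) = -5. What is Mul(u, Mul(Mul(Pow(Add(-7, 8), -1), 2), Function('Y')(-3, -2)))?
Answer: 0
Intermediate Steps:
x = Rational(-2, 7) (x = Add(Rational(3, 7), Mul(Rational(1, 7), -5)) = Add(Rational(3, 7), Rational(-5, 7)) = Rational(-2, 7) ≈ -0.28571)
Function('Y')(S, V) = Mul(Add(3, S), Add(S, V))
u = Rational(-2, 49) (u = Mul(Rational(-1, 2), Pow(Rational(-2, 7), 2)) = Mul(Rational(-1, 2), Rational(4, 49)) = Rational(-2, 49) ≈ -0.040816)
Mul(u, Mul(Mul(Pow(Add(-7, 8), -1), 2), Function('Y')(-3, -2))) = Mul(Rational(-2, 49), Mul(Mul(Pow(Add(-7, 8), -1), 2), Add(Pow(-3, 2), Mul(3, -3), Mul(3, -2), Mul(-3, -2)))) = Mul(Rational(-2, 49), Mul(Mul(Pow(1, -1), 2), Add(9, -9, -6, 6))) = Mul(Rational(-2, 49), Mul(Mul(1, 2), 0)) = Mul(Rational(-2, 49), Mul(2, 0)) = Mul(Rational(-2, 49), 0) = 0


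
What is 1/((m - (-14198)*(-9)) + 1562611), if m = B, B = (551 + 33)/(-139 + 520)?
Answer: 381/546670433 ≈ 6.9695e-7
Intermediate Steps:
B = 584/381 ≈ 1.5328
m = 584/381 ≈ 1.5328
1/((m - (-14198)*(-9)) + 1562611) = 1/((584/381 - (-14198)*(-9)) + 1562611) = 1/((584/381 - 458*279) + 1562611) = 1/((584/381 - 127782) + 1562611) = 1/(-48684358/381 + 1562611) = 1/(546670433/381) = 381/546670433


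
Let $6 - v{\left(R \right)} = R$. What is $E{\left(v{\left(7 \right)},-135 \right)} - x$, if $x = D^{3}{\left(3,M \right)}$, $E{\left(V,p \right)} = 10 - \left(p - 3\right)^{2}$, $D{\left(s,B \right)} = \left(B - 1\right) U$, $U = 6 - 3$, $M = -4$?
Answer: $-15659$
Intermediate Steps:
$v{\left(R \right)} = 6 - R$
$U = 3$ ($U = 6 - 3 = 3$)
$D{\left(s,B \right)} = -3 + 3 B$ ($D{\left(s,B \right)} = \left(B - 1\right) 3 = \left(-1 + B\right) 3 = -3 + 3 B$)
$E{\left(V,p \right)} = 10 - \left(-3 + p\right)^{2}$
$x = -3375$ ($x = \left(-3 + 3 \left(-4\right)\right)^{3} = \left(-3 - 12\right)^{3} = \left(-15\right)^{3} = -3375$)
$E{\left(v{\left(7 \right)},-135 \right)} - x = \left(10 - \left(-3 - 135\right)^{2}\right) - -3375 = \left(10 - \left(-138\right)^{2}\right) + 3375 = \left(10 - 19044\right) + 3375 = -19034 + 3375 = -15659$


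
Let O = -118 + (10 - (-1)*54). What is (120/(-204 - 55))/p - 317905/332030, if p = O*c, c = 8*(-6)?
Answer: -889409881/928754316 ≈ -0.95764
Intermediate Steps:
c = -48
O = -54 (O = -118 + (10 - 1*(-54)) = -118 + (10 + 54) = -118 + 64 = -54)
p = 2592 (p = -54*(-48) = 2592)
(120/(-204 - 55))/p - 317905/332030 = (120/(-204 - 55))/2592 - 317905/332030 = (120/(-259))*(1/2592) - 317905*1/332030 = (120*(-1/259))*(1/2592) - 63581/66406 = -120/259*1/2592 - 63581/66406 = -5/27972 - 63581/66406 = -889409881/928754316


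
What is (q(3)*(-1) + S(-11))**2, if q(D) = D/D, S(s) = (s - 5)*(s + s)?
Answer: 123201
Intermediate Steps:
S(s) = 2*s*(-5 + s) (S(s) = (-5 + s)*(2*s) = 2*s*(-5 + s))
q(D) = 1
(q(3)*(-1) + S(-11))**2 = (1*(-1) + 2*(-11)*(-5 - 11))**2 = (-1 + 2*(-11)*(-16))**2 = (-1 + 352)**2 = 351**2 = 123201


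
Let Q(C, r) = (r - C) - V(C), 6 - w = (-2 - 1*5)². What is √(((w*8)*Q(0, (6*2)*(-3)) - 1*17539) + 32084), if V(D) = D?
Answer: √26929 ≈ 164.10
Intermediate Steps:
w = -43 (w = 6 - (-2 - 1*5)² = 6 - (-2 - 5)² = 6 - 1*(-7)² = 6 - 1*49 = 6 - 49 = -43)
Q(C, r) = r - 2*C (Q(C, r) = (r - C) - C = r - 2*C)
√(((w*8)*Q(0, (6*2)*(-3)) - 1*17539) + 32084) = √(((-43*8)*((6*2)*(-3) - 2*0) - 1*17539) + 32084) = √((-344*(12*(-3) + 0) - 17539) + 32084) = √((-344*(-36 + 0) - 17539) + 32084) = √((-344*(-36) - 17539) + 32084) = √((12384 - 17539) + 32084) = √(-5155 + 32084) = √26929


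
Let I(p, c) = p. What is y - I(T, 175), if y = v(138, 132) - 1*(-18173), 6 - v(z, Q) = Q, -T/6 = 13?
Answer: 18125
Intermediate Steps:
T = -78 (T = -6*13 = -78)
v(z, Q) = 6 - Q
y = 18047 (y = (6 - 1*132) - 1*(-18173) = (6 - 132) + 18173 = -126 + 18173 = 18047)
y - I(T, 175) = 18047 - 1*(-78) = 18047 + 78 = 18125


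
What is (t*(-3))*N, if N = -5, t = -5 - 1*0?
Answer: -75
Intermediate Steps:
t = -5 (t = -5 + 0 = -5)
(t*(-3))*N = -5*(-3)*(-5) = 15*(-5) = -75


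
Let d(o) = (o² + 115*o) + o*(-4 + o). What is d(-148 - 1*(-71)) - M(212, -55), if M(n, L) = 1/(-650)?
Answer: 2152151/650 ≈ 3311.0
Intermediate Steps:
M(n, L) = -1/650
d(o) = o² + 115*o + o*(-4 + o)
d(-148 - 1*(-71)) - M(212, -55) = (-148 - 1*(-71))*(111 + 2*(-148 - 1*(-71))) - 1*(-1/650) = (-148 + 71)*(111 + 2*(-148 + 71)) + 1/650 = -77*(111 + 2*(-77)) + 1/650 = -77*(111 - 154) + 1/650 = -77*(-43) + 1/650 = 3311 + 1/650 = 2152151/650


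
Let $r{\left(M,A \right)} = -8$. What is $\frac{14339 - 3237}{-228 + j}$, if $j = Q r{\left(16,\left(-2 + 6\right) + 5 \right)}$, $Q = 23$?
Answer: $- \frac{5551}{206} \approx -26.947$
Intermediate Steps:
$j = -184$ ($j = 23 \left(-8\right) = -184$)
$\frac{14339 - 3237}{-228 + j} = \frac{14339 - 3237}{-228 - 184} = \frac{14339 - 3237}{-412} = \left(14339 - 3237\right) \left(- \frac{1}{412}\right) = 11102 \left(- \frac{1}{412}\right) = - \frac{5551}{206}$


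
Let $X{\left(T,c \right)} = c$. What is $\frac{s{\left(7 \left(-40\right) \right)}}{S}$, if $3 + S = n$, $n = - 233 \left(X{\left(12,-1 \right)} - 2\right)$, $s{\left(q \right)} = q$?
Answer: $- \frac{35}{87} \approx -0.4023$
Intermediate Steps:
$n = 699$ ($n = - 233 \left(-1 - 2\right) = \left(-233\right) \left(-3\right) = 699$)
$S = 696$ ($S = -3 + 699 = 696$)
$\frac{s{\left(7 \left(-40\right) \right)}}{S} = \frac{7 \left(-40\right)}{696} = \left(-280\right) \frac{1}{696} = - \frac{35}{87}$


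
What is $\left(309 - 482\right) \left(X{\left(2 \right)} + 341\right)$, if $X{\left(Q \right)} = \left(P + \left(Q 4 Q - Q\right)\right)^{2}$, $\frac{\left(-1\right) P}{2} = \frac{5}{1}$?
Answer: $-61761$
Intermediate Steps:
$P = -10$ ($P = - 2 \cdot \frac{5}{1} = - 2 \cdot 5 \cdot 1 = \left(-2\right) 5 = -10$)
$X{\left(Q \right)} = \left(-10 - Q + 4 Q^{2}\right)^{2}$ ($X{\left(Q \right)} = \left(-10 + \left(Q 4 Q - Q\right)\right)^{2} = \left(-10 + \left(4 Q Q - Q\right)\right)^{2} = \left(-10 + \left(4 Q^{2} - Q\right)\right)^{2} = \left(-10 + \left(- Q + 4 Q^{2}\right)\right)^{2} = \left(-10 - Q + 4 Q^{2}\right)^{2}$)
$\left(309 - 482\right) \left(X{\left(2 \right)} + 341\right) = \left(309 - 482\right) \left(\left(10 + 2 - 4 \cdot 2^{2}\right)^{2} + 341\right) = - 173 \left(\left(10 + 2 - 16\right)^{2} + 341\right) = - 173 \left(\left(-4\right)^{2} + 341\right) = - 173 \left(16 + 341\right) = \left(-173\right) 357 = -61761$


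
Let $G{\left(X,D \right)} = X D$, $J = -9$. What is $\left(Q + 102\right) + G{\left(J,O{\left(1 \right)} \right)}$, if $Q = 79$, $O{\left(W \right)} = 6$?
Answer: $127$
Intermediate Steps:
$G{\left(X,D \right)} = D X$
$\left(Q + 102\right) + G{\left(J,O{\left(1 \right)} \right)} = \left(79 + 102\right) + 6 \left(-9\right) = 181 - 54 = 127$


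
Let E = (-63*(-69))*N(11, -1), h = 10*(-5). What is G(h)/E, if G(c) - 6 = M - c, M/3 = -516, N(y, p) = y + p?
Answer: -746/21735 ≈ -0.034323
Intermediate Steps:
N(y, p) = p + y
M = -1548 (M = 3*(-516) = -1548)
h = -50
E = 43470 (E = (-63*(-69))*(-1 + 11) = 4347*10 = 43470)
G(c) = -1542 - c (G(c) = 6 + (-1548 - c) = -1542 - c)
G(h)/E = (-1542 - 1*(-50))/43470 = (-1542 + 50)*(1/43470) = -1492*1/43470 = -746/21735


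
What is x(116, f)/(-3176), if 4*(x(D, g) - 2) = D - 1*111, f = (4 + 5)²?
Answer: -13/12704 ≈ -0.0010233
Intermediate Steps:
f = 81 (f = 9² = 81)
x(D, g) = -103/4 + D/4 (x(D, g) = 2 + (D - 1*111)/4 = 2 + (D - 111)/4 = 2 + (-111 + D)/4 = 2 + (-111/4 + D/4) = -103/4 + D/4)
x(116, f)/(-3176) = (-103/4 + (¼)*116)/(-3176) = (-103/4 + 29)*(-1/3176) = (13/4)*(-1/3176) = -13/12704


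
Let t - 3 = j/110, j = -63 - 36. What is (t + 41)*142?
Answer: 30601/5 ≈ 6120.2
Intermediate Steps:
j = -99
t = 21/10 (t = 3 - 99/110 = 3 - 99*1/110 = 3 - 9/10 = 21/10 ≈ 2.1000)
(t + 41)*142 = (21/10 + 41)*142 = (431/10)*142 = 30601/5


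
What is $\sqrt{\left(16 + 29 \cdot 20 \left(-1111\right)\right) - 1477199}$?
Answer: $i \sqrt{2121563} \approx 1456.6 i$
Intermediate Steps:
$\sqrt{\left(16 + 29 \cdot 20 \left(-1111\right)\right) - 1477199} = \sqrt{\left(16 + 580 \left(-1111\right)\right) - 1477199} = \sqrt{\left(16 - 644380\right) - 1477199} = \sqrt{-644364 - 1477199} = \sqrt{-2121563} = i \sqrt{2121563}$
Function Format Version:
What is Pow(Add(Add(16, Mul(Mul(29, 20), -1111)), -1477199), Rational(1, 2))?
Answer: Mul(I, Pow(2121563, Rational(1, 2))) ≈ Mul(1456.6, I)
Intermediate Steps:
Pow(Add(Add(16, Mul(Mul(29, 20), -1111)), -1477199), Rational(1, 2)) = Pow(Add(Add(16, Mul(580, -1111)), -1477199), Rational(1, 2)) = Pow(Add(Add(16, -644380), -1477199), Rational(1, 2)) = Pow(Add(-644364, -1477199), Rational(1, 2)) = Pow(-2121563, Rational(1, 2)) = Mul(I, Pow(2121563, Rational(1, 2)))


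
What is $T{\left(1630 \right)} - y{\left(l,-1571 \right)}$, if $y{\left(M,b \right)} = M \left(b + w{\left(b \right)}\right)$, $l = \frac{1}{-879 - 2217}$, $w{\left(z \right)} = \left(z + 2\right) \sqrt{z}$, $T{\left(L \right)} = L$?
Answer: $\frac{5044909}{3096} - \frac{523 i \sqrt{1571}}{1032} \approx 1629.5 - 20.087 i$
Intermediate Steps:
$w{\left(z \right)} = \sqrt{z} \left(2 + z\right)$ ($w{\left(z \right)} = \left(2 + z\right) \sqrt{z} = \sqrt{z} \left(2 + z\right)$)
$l = - \frac{1}{3096}$ ($l = \frac{1}{-3096} = - \frac{1}{3096} \approx -0.000323$)
$y{\left(M,b \right)} = M \left(b + \sqrt{b} \left(2 + b\right)\right)$
$T{\left(1630 \right)} - y{\left(l,-1571 \right)} = 1630 - - \frac{-1571 + \sqrt{-1571} \left(2 - 1571\right)}{3096} = 1630 - - \frac{-1571 + i \sqrt{1571} \left(-1569\right)}{3096} = 1630 - - \frac{-1571 - 1569 i \sqrt{1571}}{3096} = 1630 - \left(\frac{1571}{3096} + \frac{523 i \sqrt{1571}}{1032}\right) = \frac{5044909}{3096} - \frac{523 i \sqrt{1571}}{1032}$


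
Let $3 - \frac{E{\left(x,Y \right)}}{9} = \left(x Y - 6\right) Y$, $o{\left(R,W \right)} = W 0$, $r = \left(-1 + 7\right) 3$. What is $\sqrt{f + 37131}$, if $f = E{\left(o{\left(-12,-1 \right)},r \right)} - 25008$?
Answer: $81 \sqrt{2} \approx 114.55$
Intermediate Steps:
$r = 18$ ($r = 6 \cdot 3 = 18$)
$o{\left(R,W \right)} = 0$
$E{\left(x,Y \right)} = 27 - 9 Y \left(-6 + Y x\right)$ ($E{\left(x,Y \right)} = 27 - 9 \left(x Y - 6\right) Y = 27 - 9 \left(Y x - 6\right) Y = 27 - 9 \left(-6 + Y x\right) Y = 27 - 9 Y \left(-6 + Y x\right)$)
$f = -24009$ ($f = \left(27 + 54 \cdot 18 - 0 \cdot 18^{2}\right) - 25008 = \left(27 + 972 - 0 \cdot 324\right) - 25008 = \left(27 + 972 + 0\right) - 25008 = 999 - 25008 = -24009$)
$\sqrt{f + 37131} = \sqrt{-24009 + 37131} = \sqrt{13122} = 81 \sqrt{2}$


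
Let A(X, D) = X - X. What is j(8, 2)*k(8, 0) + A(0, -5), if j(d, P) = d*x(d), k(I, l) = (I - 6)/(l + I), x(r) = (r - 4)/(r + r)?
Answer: 1/2 ≈ 0.50000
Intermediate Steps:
x(r) = (-4 + r)/(2*r) (x(r) = (-4 + r)/((2*r)) = (-4 + r)*(1/(2*r)) = (-4 + r)/(2*r))
k(I, l) = (-6 + I)/(I + l)
j(d, P) = -2 + d/2 (j(d, P) = d*((-4 + d)/(2*d)) = -2 + d/2)
A(X, D) = 0
j(8, 2)*k(8, 0) + A(0, -5) = (-2 + (1/2)*8)*((-6 + 8)/(8 + 0)) + 0 = (-2 + 4)*(2/8) + 0 = 2*((1/8)*2) + 0 = 2*(1/4) + 0 = 1/2 + 0 = 1/2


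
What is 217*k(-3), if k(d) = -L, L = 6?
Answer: -1302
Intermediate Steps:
k(d) = -6 (k(d) = -1*6 = -6)
217*k(-3) = 217*(-6) = -1302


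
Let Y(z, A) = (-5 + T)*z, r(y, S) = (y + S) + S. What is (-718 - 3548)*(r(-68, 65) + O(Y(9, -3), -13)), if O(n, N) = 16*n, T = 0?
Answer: 2807028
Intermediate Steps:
r(y, S) = y + 2*S (r(y, S) = (S + y) + S = y + 2*S)
Y(z, A) = -5*z (Y(z, A) = (-5 + 0)*z = -5*z)
(-718 - 3548)*(r(-68, 65) + O(Y(9, -3), -13)) = (-718 - 3548)*((-68 + 2*65) + 16*(-5*9)) = -4266*((-68 + 130) + 16*(-45)) = -4266*(62 - 720) = -4266*(-658) = 2807028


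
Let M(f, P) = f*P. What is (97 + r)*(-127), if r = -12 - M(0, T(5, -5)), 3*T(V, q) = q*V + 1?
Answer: -10795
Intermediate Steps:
T(V, q) = 1/3 + V*q/3 (T(V, q) = (q*V + 1)/3 = (V*q + 1)/3 = (1 + V*q)/3 = 1/3 + V*q/3)
M(f, P) = P*f
r = -12 (r = -12 - (1/3 + (1/3)*5*(-5))*0 = -12 - (1/3 - 25/3)*0 = -12 - (-8)*0 = -12 - 1*0 = -12 + 0 = -12)
(97 + r)*(-127) = (97 - 12)*(-127) = 85*(-127) = -10795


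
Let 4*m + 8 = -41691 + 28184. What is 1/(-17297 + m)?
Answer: -4/82703 ≈ -4.8366e-5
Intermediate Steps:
m = -13515/4 (m = -2 + (-41691 + 28184)/4 = -2 + (1/4)*(-13507) = -2 - 13507/4 = -13515/4 ≈ -3378.8)
1/(-17297 + m) = 1/(-17297 - 13515/4) = 1/(-82703/4) = -4/82703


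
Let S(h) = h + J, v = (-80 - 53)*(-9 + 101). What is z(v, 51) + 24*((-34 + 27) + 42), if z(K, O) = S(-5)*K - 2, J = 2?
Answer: 37546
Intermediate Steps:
v = -12236 (v = -133*92 = -12236)
S(h) = 2 + h (S(h) = h + 2 = 2 + h)
z(K, O) = -2 - 3*K (z(K, O) = (2 - 5)*K - 2 = -3*K - 2 = -2 - 3*K)
z(v, 51) + 24*((-34 + 27) + 42) = (-2 - 3*(-12236)) + 24*((-34 + 27) + 42) = (-2 + 36708) + 24*(-7 + 42) = 36706 + 24*35 = 36706 + 840 = 37546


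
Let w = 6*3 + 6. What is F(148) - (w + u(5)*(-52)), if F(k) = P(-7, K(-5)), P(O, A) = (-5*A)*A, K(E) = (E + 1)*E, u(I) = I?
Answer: -1764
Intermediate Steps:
K(E) = E*(1 + E) (K(E) = (1 + E)*E = E*(1 + E))
P(O, A) = -5*A²
F(k) = -2000 (F(k) = -5*25*(1 - 5)² = -5*(-5*(-4))² = -5*20² = -5*400 = -2000)
w = 24 (w = 18 + 6 = 24)
F(148) - (w + u(5)*(-52)) = -2000 - (24 + 5*(-52)) = -2000 - (24 - 260) = -2000 - 1*(-236) = -2000 + 236 = -1764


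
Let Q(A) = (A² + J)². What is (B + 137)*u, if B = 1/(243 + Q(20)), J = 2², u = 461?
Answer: 10323580524/163459 ≈ 63157.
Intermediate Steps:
J = 4
Q(A) = (4 + A²)² (Q(A) = (A² + 4)² = (4 + A²)²)
B = 1/163459 (B = 1/(243 + (4 + 20²)²) = 1/(243 + (4 + 400)²) = 1/(243 + 404²) = 1/(243 + 163216) = 1/163459 ≈ 6.1177e-6)
(B + 137)*u = (1/163459 + 137)*461 = (22393884/163459)*461 = 10323580524/163459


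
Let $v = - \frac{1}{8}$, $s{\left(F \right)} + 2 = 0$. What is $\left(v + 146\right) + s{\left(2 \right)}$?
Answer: $\frac{1151}{8} \approx 143.88$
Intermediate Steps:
$s{\left(F \right)} = -2$ ($s{\left(F \right)} = -2 + 0 = -2$)
$v = - \frac{1}{8}$ ($v = \left(-1\right) \frac{1}{8} = - \frac{1}{8} \approx -0.125$)
$\left(v + 146\right) + s{\left(2 \right)} = \left(- \frac{1}{8} + 146\right) - 2 = \frac{1167}{8} - 2 = \frac{1151}{8}$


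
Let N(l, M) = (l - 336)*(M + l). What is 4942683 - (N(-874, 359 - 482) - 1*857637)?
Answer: 4593950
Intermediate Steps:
N(l, M) = (-336 + l)*(M + l)
4942683 - (N(-874, 359 - 482) - 1*857637) = 4942683 - (((-874)**2 - 336*(359 - 482) - 336*(-874) + (359 - 482)*(-874)) - 1*857637) = 4942683 - ((763876 - 336*(-123) + 293664 - 123*(-874)) - 857637) = 4942683 - ((763876 + 41328 + 293664 + 107502) - 857637) = 4942683 - (1206370 - 857637) = 4942683 - 1*348733 = 4942683 - 348733 = 4593950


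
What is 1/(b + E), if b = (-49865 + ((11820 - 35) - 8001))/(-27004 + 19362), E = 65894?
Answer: 7642/503608029 ≈ 1.5175e-5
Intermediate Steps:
b = 46081/7642 (b = (-49865 + (11785 - 8001))/(-7642) = (-49865 + 3784)*(-1/7642) = -46081*(-1/7642) = 46081/7642 ≈ 6.0300)
1/(b + E) = 1/(46081/7642 + 65894) = 1/(503608029/7642) = 7642/503608029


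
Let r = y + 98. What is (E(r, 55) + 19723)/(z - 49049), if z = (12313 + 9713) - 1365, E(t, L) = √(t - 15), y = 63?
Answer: -19723/28388 - √146/28388 ≈ -0.69519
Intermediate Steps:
r = 161 (r = 63 + 98 = 161)
E(t, L) = √(-15 + t)
z = 20661 (z = 22026 - 1365 = 20661)
(E(r, 55) + 19723)/(z - 49049) = (√(-15 + 161) + 19723)/(20661 - 49049) = (√146 + 19723)/(-28388) = (19723 + √146)*(-1/28388) = -19723/28388 - √146/28388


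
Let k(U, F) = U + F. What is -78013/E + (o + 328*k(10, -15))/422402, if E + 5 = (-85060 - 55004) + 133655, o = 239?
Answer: 8235965303/677321607 ≈ 12.160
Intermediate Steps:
k(U, F) = F + U
E = -6414 (E = -5 + ((-85060 - 55004) + 133655) = -5 + (-140064 + 133655) = -5 - 6409 = -6414)
-78013/E + (o + 328*k(10, -15))/422402 = -78013/(-6414) + (239 + 328*(-15 + 10))/422402 = -78013*(-1/6414) + (239 + 328*(-5))*(1/422402) = 78013/6414 + (239 - 1640)*(1/422402) = 78013/6414 - 1401*1/422402 = 78013/6414 - 1401/422402 = 8235965303/677321607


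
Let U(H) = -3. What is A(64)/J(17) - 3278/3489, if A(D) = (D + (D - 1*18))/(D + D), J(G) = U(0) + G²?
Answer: -5437147/5805696 ≈ -0.93652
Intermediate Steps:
J(G) = -3 + G²
A(D) = (-18 + 2*D)/(2*D) (A(D) = (D + (D - 18))/((2*D)) = (D + (-18 + D))*(1/(2*D)) = (-18 + 2*D)*(1/(2*D)) = (-18 + 2*D)/(2*D))
A(64)/J(17) - 3278/3489 = ((-9 + 64)/64)/(-3 + 17²) - 3278/3489 = ((1/64)*55)/(-3 + 289) - 3278*1/3489 = (55/64)/286 - 3278/3489 = (55/64)*(1/286) - 3278/3489 = 5/1664 - 3278/3489 = -5437147/5805696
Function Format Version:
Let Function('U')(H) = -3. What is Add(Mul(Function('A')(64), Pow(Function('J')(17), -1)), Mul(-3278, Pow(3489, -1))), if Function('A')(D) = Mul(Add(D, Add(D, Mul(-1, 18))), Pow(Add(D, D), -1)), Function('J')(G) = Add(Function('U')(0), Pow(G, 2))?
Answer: Rational(-5437147, 5805696) ≈ -0.93652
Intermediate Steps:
Function('J')(G) = Add(-3, Pow(G, 2))
Function('A')(D) = Mul(Rational(1, 2), Pow(D, -1), Add(-18, Mul(2, D))) (Function('A')(D) = Mul(Add(D, Add(D, -18)), Pow(Mul(2, D), -1)) = Mul(Add(D, Add(-18, D)), Mul(Rational(1, 2), Pow(D, -1))) = Mul(Add(-18, Mul(2, D)), Mul(Rational(1, 2), Pow(D, -1))) = Mul(Rational(1, 2), Pow(D, -1), Add(-18, Mul(2, D))))
Add(Mul(Function('A')(64), Pow(Function('J')(17), -1)), Mul(-3278, Pow(3489, -1))) = Add(Mul(Mul(Pow(64, -1), Add(-9, 64)), Pow(Add(-3, Pow(17, 2)), -1)), Mul(-3278, Pow(3489, -1))) = Add(Mul(Mul(Rational(1, 64), 55), Pow(Add(-3, 289), -1)), Mul(-3278, Rational(1, 3489))) = Add(Mul(Rational(55, 64), Pow(286, -1)), Rational(-3278, 3489)) = Add(Mul(Rational(55, 64), Rational(1, 286)), Rational(-3278, 3489)) = Add(Rational(5, 1664), Rational(-3278, 3489)) = Rational(-5437147, 5805696)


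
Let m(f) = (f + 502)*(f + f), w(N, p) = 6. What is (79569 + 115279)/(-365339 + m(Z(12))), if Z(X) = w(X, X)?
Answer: -194848/359243 ≈ -0.54239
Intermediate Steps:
Z(X) = 6
m(f) = 2*f*(502 + f) (m(f) = (502 + f)*(2*f) = 2*f*(502 + f))
(79569 + 115279)/(-365339 + m(Z(12))) = (79569 + 115279)/(-365339 + 2*6*(502 + 6)) = 194848/(-365339 + 2*6*508) = 194848/(-365339 + 6096) = 194848/(-359243) = 194848*(-1/359243) = -194848/359243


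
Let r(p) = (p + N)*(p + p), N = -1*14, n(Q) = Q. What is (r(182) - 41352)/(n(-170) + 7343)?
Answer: 2200/797 ≈ 2.7604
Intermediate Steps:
N = -14
r(p) = 2*p*(-14 + p) (r(p) = (p - 14)*(p + p) = (-14 + p)*(2*p) = 2*p*(-14 + p))
(r(182) - 41352)/(n(-170) + 7343) = (2*182*(-14 + 182) - 41352)/(-170 + 7343) = (2*182*168 - 41352)/7173 = (61152 - 41352)*(1/7173) = 19800*(1/7173) = 2200/797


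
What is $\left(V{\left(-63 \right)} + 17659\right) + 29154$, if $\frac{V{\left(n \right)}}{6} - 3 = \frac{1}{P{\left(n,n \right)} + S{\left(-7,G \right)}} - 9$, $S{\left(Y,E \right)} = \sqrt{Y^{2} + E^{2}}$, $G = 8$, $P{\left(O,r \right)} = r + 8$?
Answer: $\frac{68107147}{1456} - \frac{3 \sqrt{113}}{1456} \approx 46777.0$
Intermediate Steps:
$P{\left(O,r \right)} = 8 + r$
$S{\left(Y,E \right)} = \sqrt{E^{2} + Y^{2}}$
$V{\left(n \right)} = -36 + \frac{6}{8 + n + \sqrt{113}}$ ($V{\left(n \right)} = 18 + 6 \left(\frac{1}{\left(8 + n\right) + \sqrt{8^{2} + \left(-7\right)^{2}}} - 9\right) = 18 + 6 \left(\frac{1}{\left(8 + n\right) + \sqrt{64 + 49}} - 9\right) = 18 + 6 \left(\frac{1}{\left(8 + n\right) + \sqrt{113}} - 9\right) = 18 + 6 \left(\frac{1}{8 + n + \sqrt{113}} - 9\right) = 18 + 6 \left(-9 + \frac{1}{8 + n + \sqrt{113}}\right) = 18 - \left(54 - \frac{6}{8 + n + \sqrt{113}}\right) = -36 + \frac{6}{8 + n + \sqrt{113}}$)
$\left(V{\left(-63 \right)} + 17659\right) + 29154 = \left(\frac{6 \left(-47 - -378 - 6 \sqrt{113}\right)}{8 - 63 + \sqrt{113}} + 17659\right) + 29154 = \left(\frac{6 \left(-47 + 378 - 6 \sqrt{113}\right)}{-55 + \sqrt{113}} + 17659\right) + 29154 = \left(\frac{6 \left(331 - 6 \sqrt{113}\right)}{-55 + \sqrt{113}} + 17659\right) + 29154 = \left(17659 + \frac{6 \left(331 - 6 \sqrt{113}\right)}{-55 + \sqrt{113}}\right) + 29154 = 46813 + \frac{6 \left(331 - 6 \sqrt{113}\right)}{-55 + \sqrt{113}}$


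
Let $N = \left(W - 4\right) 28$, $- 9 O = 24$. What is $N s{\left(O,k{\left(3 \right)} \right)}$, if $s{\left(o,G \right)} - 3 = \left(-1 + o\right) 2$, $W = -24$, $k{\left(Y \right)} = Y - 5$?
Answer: $\frac{10192}{3} \approx 3397.3$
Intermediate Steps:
$k{\left(Y \right)} = -5 + Y$ ($k{\left(Y \right)} = Y - 5 = -5 + Y$)
$O = - \frac{8}{3}$ ($O = \left(- \frac{1}{9}\right) 24 = - \frac{8}{3} \approx -2.6667$)
$s{\left(o,G \right)} = 1 + 2 o$ ($s{\left(o,G \right)} = 3 + \left(-1 + o\right) 2 = 3 + \left(-2 + 2 o\right) = 1 + 2 o$)
$N = -784$ ($N = \left(-24 - 4\right) 28 = \left(-28\right) 28 = -784$)
$N s{\left(O,k{\left(3 \right)} \right)} = - 784 \left(1 + 2 \left(- \frac{8}{3}\right)\right) = - 784 \left(1 - \frac{16}{3}\right) = \left(-784\right) \left(- \frac{13}{3}\right) = \frac{10192}{3}$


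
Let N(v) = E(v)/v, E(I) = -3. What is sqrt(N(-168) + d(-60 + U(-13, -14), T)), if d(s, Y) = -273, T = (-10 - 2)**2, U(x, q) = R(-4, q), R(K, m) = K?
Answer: I*sqrt(214018)/28 ≈ 16.522*I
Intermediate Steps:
U(x, q) = -4
T = 144 (T = (-12)**2 = 144)
N(v) = -3/v
sqrt(N(-168) + d(-60 + U(-13, -14), T)) = sqrt(-3/(-168) - 273) = sqrt(-3*(-1/168) - 273) = sqrt(1/56 - 273) = sqrt(-15287/56) = I*sqrt(214018)/28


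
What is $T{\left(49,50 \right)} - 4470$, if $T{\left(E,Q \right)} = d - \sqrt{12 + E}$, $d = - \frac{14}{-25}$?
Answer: $- \frac{111736}{25} - \sqrt{61} \approx -4477.3$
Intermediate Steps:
$d = \frac{14}{25}$ ($d = \left(-14\right) \left(- \frac{1}{25}\right) = \frac{14}{25} \approx 0.56$)
$T{\left(E,Q \right)} = \frac{14}{25} - \sqrt{12 + E}$
$T{\left(49,50 \right)} - 4470 = \left(\frac{14}{25} - \sqrt{12 + 49}\right) - 4470 = \left(\frac{14}{25} - \sqrt{61}\right) - 4470 = - \frac{111736}{25} - \sqrt{61}$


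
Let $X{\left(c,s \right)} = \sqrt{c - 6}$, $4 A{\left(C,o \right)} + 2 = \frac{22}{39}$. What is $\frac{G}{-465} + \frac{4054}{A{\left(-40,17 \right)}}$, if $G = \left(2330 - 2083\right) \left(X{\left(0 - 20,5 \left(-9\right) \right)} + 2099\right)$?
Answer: $- \frac{40388816}{3255} - \frac{247 i \sqrt{26}}{465} \approx -12408.0 - 2.7085 i$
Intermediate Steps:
$A{\left(C,o \right)} = - \frac{14}{39}$ ($A{\left(C,o \right)} = - \frac{1}{2} + \frac{22 \cdot \frac{1}{39}}{4} = - \frac{1}{2} + \frac{1}{4} \cdot \frac{22}{39} = - \frac{1}{2} + \frac{11}{78} = - \frac{14}{39}$)
$X{\left(c,s \right)} = \sqrt{-6 + c}$
$G = 518453 + 247 i \sqrt{26}$ ($G = \left(2330 - 2083\right) \left(\sqrt{-6 + \left(0 - 20\right)} + 2099\right) = 247 \left(\sqrt{-6 + \left(0 - 20\right)} + 2099\right) = 247 \left(\sqrt{-6 - 20} + 2099\right) = 247 \left(\sqrt{-26} + 2099\right) = 247 \left(i \sqrt{26} + 2099\right) = 247 \left(2099 + i \sqrt{26}\right) = 518453 + 247 i \sqrt{26} \approx 5.1845 \cdot 10^{5} + 1259.5 i$)
$\frac{G}{-465} + \frac{4054}{A{\left(-40,17 \right)}} = \frac{518453 + 247 i \sqrt{26}}{-465} + \frac{4054}{- \frac{14}{39}} = \left(518453 + 247 i \sqrt{26}\right) \left(- \frac{1}{465}\right) + 4054 \left(- \frac{39}{14}\right) = \left(- \frac{518453}{465} - \frac{247 i \sqrt{26}}{465}\right) - \frac{79053}{7} = - \frac{40388816}{3255} - \frac{247 i \sqrt{26}}{465}$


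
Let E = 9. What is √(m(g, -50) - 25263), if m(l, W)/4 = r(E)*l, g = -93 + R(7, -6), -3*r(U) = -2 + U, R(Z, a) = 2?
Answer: I*√219723/3 ≈ 156.25*I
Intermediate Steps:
r(U) = ⅔ - U/3 (r(U) = -(-2 + U)/3 = ⅔ - U/3)
g = -91 (g = -93 + 2 = -91)
m(l, W) = -28*l/3 (m(l, W) = 4*((⅔ - ⅓*9)*l) = 4*((⅔ - 3)*l) = 4*(-7*l/3) = -28*l/3)
√(m(g, -50) - 25263) = √(-28/3*(-91) - 25263) = √(2548/3 - 25263) = √(-73241/3) = I*√219723/3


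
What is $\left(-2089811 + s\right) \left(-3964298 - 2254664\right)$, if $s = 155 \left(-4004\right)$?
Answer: $16856067392622$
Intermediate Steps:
$s = -620620$
$\left(-2089811 + s\right) \left(-3964298 - 2254664\right) = \left(-2089811 - 620620\right) \left(-3964298 - 2254664\right) = \left(-2710431\right) \left(-6218962\right) = 16856067392622$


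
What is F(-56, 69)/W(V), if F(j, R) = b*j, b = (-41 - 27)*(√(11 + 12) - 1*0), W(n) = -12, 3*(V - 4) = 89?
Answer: -952*√23/3 ≈ -1521.9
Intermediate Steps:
V = 101/3 (V = 4 + (⅓)*89 = 4 + 89/3 = 101/3 ≈ 33.667)
b = -68*√23 (b = -68*(√23 + 0) = -68*√23 ≈ -326.12)
F(j, R) = -68*j*√23 (F(j, R) = (-68*√23)*j = -68*j*√23)
F(-56, 69)/W(V) = -68*(-56)*√23/(-12) = (3808*√23)*(-1/12) = -952*√23/3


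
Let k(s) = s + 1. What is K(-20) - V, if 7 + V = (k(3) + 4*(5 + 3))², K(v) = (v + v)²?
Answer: 311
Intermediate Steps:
k(s) = 1 + s
K(v) = 4*v² (K(v) = (2*v)² = 4*v²)
V = 1289 (V = -7 + ((1 + 3) + 4*(5 + 3))² = -7 + (4 + 4*8)² = -7 + (4 + 32)² = -7 + 36² = -7 + 1296 = 1289)
K(-20) - V = 4*(-20)² - 1*1289 = 4*400 - 1289 = 1600 - 1289 = 311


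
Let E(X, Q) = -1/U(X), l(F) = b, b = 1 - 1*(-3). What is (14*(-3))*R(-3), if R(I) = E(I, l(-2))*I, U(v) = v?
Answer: 42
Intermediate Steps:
b = 4 (b = 1 + 3 = 4)
l(F) = 4
E(X, Q) = -1/X
R(I) = -1 (R(I) = (-1/I)*I = -1)
(14*(-3))*R(-3) = (14*(-3))*(-1) = -42*(-1) = 42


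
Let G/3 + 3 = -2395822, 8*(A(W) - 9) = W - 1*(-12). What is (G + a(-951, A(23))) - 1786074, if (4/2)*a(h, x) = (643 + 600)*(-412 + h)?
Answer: -19641307/2 ≈ -9.8207e+6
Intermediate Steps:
A(W) = 21/2 + W/8 (A(W) = 9 + (W - 1*(-12))/8 = 9 + (W + 12)/8 = 9 + (12 + W)/8 = 9 + (3/2 + W/8) = 21/2 + W/8)
G = -7187475 (G = -9 + 3*(-2395822) = -9 - 7187466 = -7187475)
a(h, x) = -256058 + 1243*h/2 (a(h, x) = ((643 + 600)*(-412 + h))/2 = (1243*(-412 + h))/2 = (-512116 + 1243*h)/2 = -256058 + 1243*h/2)
(G + a(-951, A(23))) - 1786074 = (-7187475 + (-256058 + (1243/2)*(-951))) - 1786074 = (-7187475 + (-256058 - 1182093/2)) - 1786074 = (-7187475 - 1694209/2) - 1786074 = -16069159/2 - 1786074 = -19641307/2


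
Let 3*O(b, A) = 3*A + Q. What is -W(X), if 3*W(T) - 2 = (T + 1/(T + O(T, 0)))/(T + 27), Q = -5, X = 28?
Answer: -727/869 ≈ -0.83659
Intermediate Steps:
O(b, A) = -5/3 + A (O(b, A) = (3*A - 5)/3 = (-5 + 3*A)/3 = -5/3 + A)
W(T) = 2/3 + (T + 1/(-5/3 + T))/(3*(27 + T)) (W(T) = 2/3 + ((T + 1/(T + (-5/3 + 0)))/(T + 27))/3 = 2/3 + ((T + 1/(T - 5/3))/(27 + T))/3 = 2/3 + ((T + 1/(-5/3 + T))/(27 + T))/3 = 2/3 + (T + 1/(-5/3 + T))/(3*(27 + T)))
-W(X) = -(-89 + 3*28**2 + 49*28)/(-135 + 3*28**2 + 76*28) = -(-89 + 3*784 + 1372)/(-135 + 3*784 + 2128) = -(-89 + 2352 + 1372)/(-135 + 2352 + 2128) = -3635/4345 = -1*727/869 = -727/869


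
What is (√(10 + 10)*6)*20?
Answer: 240*√5 ≈ 536.66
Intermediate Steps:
(√(10 + 10)*6)*20 = (√20*6)*20 = ((2*√5)*6)*20 = (12*√5)*20 = 240*√5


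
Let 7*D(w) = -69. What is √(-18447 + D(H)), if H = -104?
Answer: I*√904386/7 ≈ 135.86*I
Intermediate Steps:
D(w) = -69/7 (D(w) = (⅐)*(-69) = -69/7)
√(-18447 + D(H)) = √(-18447 - 69/7) = √(-129198/7) = I*√904386/7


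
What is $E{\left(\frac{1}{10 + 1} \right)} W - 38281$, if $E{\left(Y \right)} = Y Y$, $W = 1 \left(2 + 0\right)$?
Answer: $- \frac{4631999}{121} \approx -38281.0$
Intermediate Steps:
$W = 2$ ($W = 1 \cdot 2 = 2$)
$E{\left(Y \right)} = Y^{2}$
$E{\left(\frac{1}{10 + 1} \right)} W - 38281 = \left(\frac{1}{10 + 1}\right)^{2} \cdot 2 - 38281 = \left(\frac{1}{11}\right)^{2} \cdot 2 - 38281 = \frac{1}{121} \cdot 2 - 38281 = \frac{2}{121} - 38281 = - \frac{4631999}{121}$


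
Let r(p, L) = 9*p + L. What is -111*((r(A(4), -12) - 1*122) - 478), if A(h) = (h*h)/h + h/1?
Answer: 59940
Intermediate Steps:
A(h) = 2*h (A(h) = h²/h + h*1 = h + h = 2*h)
r(p, L) = L + 9*p
-111*((r(A(4), -12) - 1*122) - 478) = -111*(((-12 + 9*(2*4)) - 1*122) - 478) = -111*(((-12 + 9*8) - 122) - 478) = -111*(((-12 + 72) - 122) - 478) = -111*((60 - 122) - 478) = -111*(-62 - 478) = -111*(-540) = 59940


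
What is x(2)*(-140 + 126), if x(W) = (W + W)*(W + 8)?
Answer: -560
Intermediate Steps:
x(W) = 2*W*(8 + W) (x(W) = (2*W)*(8 + W) = 2*W*(8 + W))
x(2)*(-140 + 126) = (2*2*(8 + 2))*(-140 + 126) = (2*2*10)*(-14) = 40*(-14) = -560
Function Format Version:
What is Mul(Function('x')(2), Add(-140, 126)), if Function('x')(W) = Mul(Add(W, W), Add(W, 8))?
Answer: -560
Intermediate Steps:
Function('x')(W) = Mul(2, W, Add(8, W)) (Function('x')(W) = Mul(Mul(2, W), Add(8, W)) = Mul(2, W, Add(8, W)))
Mul(Function('x')(2), Add(-140, 126)) = Mul(Mul(2, 2, Add(8, 2)), Add(-140, 126)) = Mul(Mul(2, 2, 10), -14) = Mul(40, -14) = -560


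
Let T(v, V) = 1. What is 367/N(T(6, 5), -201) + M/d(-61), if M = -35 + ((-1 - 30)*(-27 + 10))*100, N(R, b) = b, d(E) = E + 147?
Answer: 10554103/17286 ≈ 610.56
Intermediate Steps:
d(E) = 147 + E
M = 52665 (M = -35 - 31*(-17)*100 = -35 + 527*100 = -35 + 52700 = 52665)
367/N(T(6, 5), -201) + M/d(-61) = 367/(-201) + 52665/(147 - 61) = 367*(-1/201) + 52665/86 = -367/201 + 52665*(1/86) = -367/201 + 52665/86 = 10554103/17286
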